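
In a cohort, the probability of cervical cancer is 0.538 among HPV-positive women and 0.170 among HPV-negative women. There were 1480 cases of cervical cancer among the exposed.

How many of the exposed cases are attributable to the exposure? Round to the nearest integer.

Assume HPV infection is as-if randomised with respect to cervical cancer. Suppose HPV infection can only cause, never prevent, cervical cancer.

about 1012 cases

Let p₁ = 0.538, p₀ = 0.17.
PN = (p₁ − p₀)/p₁ = (0.538 − 0.17) / 0.538 ≈ 0.68401.
Attributable cases ≈ PN × (exposed cases) = 0.68401 × 1480 ≈ 1012.34.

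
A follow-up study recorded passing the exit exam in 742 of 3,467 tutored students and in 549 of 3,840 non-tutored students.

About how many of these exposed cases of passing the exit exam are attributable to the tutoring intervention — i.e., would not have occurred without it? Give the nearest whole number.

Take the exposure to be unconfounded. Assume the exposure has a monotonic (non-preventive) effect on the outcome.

p₁ = P(outcome | exposed) = 742/3467 = 0.21402
p₀ = P(outcome | unexposed) = 549/3840 = 0.14297
PN = (p₁ − p₀)/p₁ = (0.21402 − 0.14297) / 0.21402 ≈ 0.33198.
Attributable cases ≈ PN × (exposed cases) = 0.33198 × 742 ≈ 246.33.

about 246 cases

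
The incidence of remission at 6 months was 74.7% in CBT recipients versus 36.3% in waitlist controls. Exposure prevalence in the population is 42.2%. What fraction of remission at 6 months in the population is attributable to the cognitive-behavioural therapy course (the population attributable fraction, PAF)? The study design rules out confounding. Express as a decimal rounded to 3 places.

p₁ = 0.747, p₀ = 0.363.
Overall risk P(Y=1) = π·p₁ + (1−π)·p₀ = 0.422×0.747 + 0.578×0.363 = 0.52505.
Under exogeneity, PAF = [P(Y=1) − p₀] / P(Y=1).
PAF = (0.52505 − 0.363) / 0.52505 ≈ 0.3086

PAF ≈ 0.309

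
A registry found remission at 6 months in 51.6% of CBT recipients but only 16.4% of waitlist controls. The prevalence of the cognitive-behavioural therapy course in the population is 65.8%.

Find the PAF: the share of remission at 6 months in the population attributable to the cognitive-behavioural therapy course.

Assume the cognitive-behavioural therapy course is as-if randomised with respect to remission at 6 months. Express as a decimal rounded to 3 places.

PAF ≈ 0.585

p₁ = 0.516, p₀ = 0.164.
Overall risk P(Y=1) = π·p₁ + (1−π)·p₀ = 0.658×0.516 + 0.342×0.164 = 0.39562.
Under exogeneity, PAF = [P(Y=1) − p₀] / P(Y=1).
PAF = (0.39562 − 0.164) / 0.39562 ≈ 0.5855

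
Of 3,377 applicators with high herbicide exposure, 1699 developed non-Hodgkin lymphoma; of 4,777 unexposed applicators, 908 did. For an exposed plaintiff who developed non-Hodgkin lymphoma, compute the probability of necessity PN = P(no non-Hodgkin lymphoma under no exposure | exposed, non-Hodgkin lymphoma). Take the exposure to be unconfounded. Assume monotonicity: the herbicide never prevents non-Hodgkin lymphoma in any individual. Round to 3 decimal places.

PN ≈ 0.622

p₁ = P(outcome | exposed) = 1699/3377 = 0.50311
p₀ = P(outcome | unexposed) = 908/4777 = 0.19008
Under exogeneity and monotonicity, PN = (p₁ − p₀) / p₁.
PN = (0.50311 − 0.19008) / 0.50311 = 0.31303 / 0.50311 ≈ 0.6222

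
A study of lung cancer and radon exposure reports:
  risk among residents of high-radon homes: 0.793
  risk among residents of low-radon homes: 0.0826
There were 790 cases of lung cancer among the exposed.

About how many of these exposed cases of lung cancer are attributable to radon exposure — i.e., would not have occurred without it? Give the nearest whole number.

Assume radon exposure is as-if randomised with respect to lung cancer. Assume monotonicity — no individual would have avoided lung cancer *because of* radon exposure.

about 708 cases

Let p₁ = 0.793, p₀ = 0.0826.
PN = (p₁ − p₀)/p₁ = (0.793 − 0.0826) / 0.793 ≈ 0.89584.
Attributable cases ≈ PN × (exposed cases) = 0.89584 × 790 ≈ 707.71.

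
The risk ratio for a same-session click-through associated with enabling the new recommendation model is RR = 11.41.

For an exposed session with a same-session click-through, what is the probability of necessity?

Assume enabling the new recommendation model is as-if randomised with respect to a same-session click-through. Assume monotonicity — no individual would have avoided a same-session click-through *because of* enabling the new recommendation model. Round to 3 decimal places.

Under exogeneity and monotonicity, PN = (RR − 1) / RR = 1 − 1/RR.
PN = (11.41 − 1) / 11.41 = 10.41 / 11.41 ≈ 0.9124

PN ≈ 0.912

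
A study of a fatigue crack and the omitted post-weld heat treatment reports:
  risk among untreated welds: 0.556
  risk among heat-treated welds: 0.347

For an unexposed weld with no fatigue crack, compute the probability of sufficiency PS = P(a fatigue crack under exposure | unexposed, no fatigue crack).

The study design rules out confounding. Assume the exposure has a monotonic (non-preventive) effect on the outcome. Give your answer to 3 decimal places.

PS ≈ 0.320

Let p₁ = 0.556, p₀ = 0.347.
Under exogeneity and monotonicity, PS = (p₁ − p₀) / (1 − p₀).
PS = (0.556 − 0.347) / (1 − 0.347) = 0.209 / 0.653 ≈ 0.3201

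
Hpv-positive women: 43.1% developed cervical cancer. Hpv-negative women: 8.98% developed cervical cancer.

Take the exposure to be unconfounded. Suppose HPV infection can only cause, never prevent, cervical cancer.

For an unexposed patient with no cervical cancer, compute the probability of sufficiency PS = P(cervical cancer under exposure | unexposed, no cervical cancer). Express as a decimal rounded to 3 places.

p₁ = 0.431, p₀ = 0.0898.
Under exogeneity and monotonicity, PS = (p₁ − p₀) / (1 − p₀).
PS = (0.431 − 0.0898) / (1 − 0.0898) = 0.3412 / 0.9102 ≈ 0.3749

PS ≈ 0.375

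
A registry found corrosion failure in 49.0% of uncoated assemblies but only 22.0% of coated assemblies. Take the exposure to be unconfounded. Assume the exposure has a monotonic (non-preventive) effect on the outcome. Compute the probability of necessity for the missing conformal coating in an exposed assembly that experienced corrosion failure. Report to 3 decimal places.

p₁ = 0.49, p₀ = 0.22.
Under exogeneity and monotonicity, PN = (p₁ − p₀) / p₁.
PN = (0.49 − 0.22) / 0.49 = 0.27 / 0.49 ≈ 0.5510

PN ≈ 0.551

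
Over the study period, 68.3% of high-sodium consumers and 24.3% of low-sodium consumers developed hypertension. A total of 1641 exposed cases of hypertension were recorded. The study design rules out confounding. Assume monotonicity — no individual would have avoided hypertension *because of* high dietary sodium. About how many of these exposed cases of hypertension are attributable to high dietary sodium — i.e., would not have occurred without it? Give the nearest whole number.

p₁ = 0.683, p₀ = 0.243.
PN = (p₁ − p₀)/p₁ = (0.683 − 0.243) / 0.683 ≈ 0.64422.
Attributable cases ≈ PN × (exposed cases) = 0.64422 × 1641 ≈ 1057.16.

about 1057 cases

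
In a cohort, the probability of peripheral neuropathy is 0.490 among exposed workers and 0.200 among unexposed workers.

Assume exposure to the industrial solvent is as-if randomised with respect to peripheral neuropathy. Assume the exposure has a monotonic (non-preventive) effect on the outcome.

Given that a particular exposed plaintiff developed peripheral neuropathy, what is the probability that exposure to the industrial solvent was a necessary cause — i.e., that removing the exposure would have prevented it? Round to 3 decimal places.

Let p₁ = 0.49, p₀ = 0.2.
Under exogeneity and monotonicity, PN = (p₁ − p₀) / p₁.
PN = (0.49 − 0.2) / 0.49 = 0.29 / 0.49 ≈ 0.5918

PN ≈ 0.592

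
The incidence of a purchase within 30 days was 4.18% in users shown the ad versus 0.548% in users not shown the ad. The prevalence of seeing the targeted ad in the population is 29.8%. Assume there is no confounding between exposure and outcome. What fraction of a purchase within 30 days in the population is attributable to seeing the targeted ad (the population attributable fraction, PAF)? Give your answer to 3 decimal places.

PAF ≈ 0.664

p₁ = 0.0418, p₀ = 0.00548.
Overall risk P(Y=1) = π·p₁ + (1−π)·p₀ = 0.298×0.0418 + 0.702×0.00548 = 0.016303.
Under exogeneity, PAF = [P(Y=1) − p₀] / P(Y=1).
PAF = (0.016303 − 0.00548) / 0.016303 ≈ 0.6639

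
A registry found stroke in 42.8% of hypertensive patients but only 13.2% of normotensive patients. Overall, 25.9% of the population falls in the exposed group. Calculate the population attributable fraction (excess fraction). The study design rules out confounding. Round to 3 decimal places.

PAF ≈ 0.367

p₁ = 0.428, p₀ = 0.132.
Overall risk P(Y=1) = π·p₁ + (1−π)·p₀ = 0.259×0.428 + 0.741×0.132 = 0.20866.
Under exogeneity, PAF = [P(Y=1) − p₀] / P(Y=1).
PAF = (0.20866 − 0.132) / 0.20866 ≈ 0.3674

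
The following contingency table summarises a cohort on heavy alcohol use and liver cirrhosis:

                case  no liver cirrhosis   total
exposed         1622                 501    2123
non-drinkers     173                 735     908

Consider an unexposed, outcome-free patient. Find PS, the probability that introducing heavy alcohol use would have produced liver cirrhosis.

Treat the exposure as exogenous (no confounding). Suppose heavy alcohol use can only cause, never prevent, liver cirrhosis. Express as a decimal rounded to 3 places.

p₁ = P(outcome | exposed) = 1622/2123 = 0.76401
p₀ = P(outcome | unexposed) = 173/908 = 0.19053
Under exogeneity and monotonicity, PS = (p₁ − p₀) / (1 − p₀).
PS = (0.76401 − 0.19053) / (1 − 0.19053) = 0.57348 / 0.80947 ≈ 0.7085

PS ≈ 0.708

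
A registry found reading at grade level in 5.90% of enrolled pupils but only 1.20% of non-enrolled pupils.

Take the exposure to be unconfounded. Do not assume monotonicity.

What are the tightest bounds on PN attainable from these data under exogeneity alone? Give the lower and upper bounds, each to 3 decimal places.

p₁ = 0.059, p₀ = 0.012.
Under exogeneity alone the bounds on PN are max{0,(p₁−p₀)/p₁} ≤ PN ≤ min{1,(1−p₀)/p₁}.
  lower = (p₁ − p₀)/p₁ = 0.047 / 0.059 ≈ 0.7966
  upper = min{1, (1 − p₀)/p₁} = 0.988 / 0.059 ≈ 16.7458 → capped at 1

0.797 ≤ PN ≤ 1.000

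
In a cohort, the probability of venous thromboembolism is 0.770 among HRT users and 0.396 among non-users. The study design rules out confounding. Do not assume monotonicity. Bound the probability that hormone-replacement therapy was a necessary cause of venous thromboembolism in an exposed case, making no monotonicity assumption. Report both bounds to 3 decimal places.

Let p₁ = 0.77, p₀ = 0.396.
Under exogeneity alone the bounds on PN are max{0,(p₁−p₀)/p₁} ≤ PN ≤ min{1,(1−p₀)/p₁}.
  lower = (p₁ − p₀)/p₁ = 0.374 / 0.77 ≈ 0.4857
  upper = min{1, (1 − p₀)/p₁} = 0.604 / 0.77 ≈ 0.7844

0.486 ≤ PN ≤ 0.784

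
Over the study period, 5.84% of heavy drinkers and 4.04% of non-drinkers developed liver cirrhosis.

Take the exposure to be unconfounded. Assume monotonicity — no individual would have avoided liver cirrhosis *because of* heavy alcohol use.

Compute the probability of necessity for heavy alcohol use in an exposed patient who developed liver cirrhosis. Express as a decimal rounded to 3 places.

PN ≈ 0.308

p₁ = 0.0584, p₀ = 0.0404.
Under exogeneity and monotonicity, PN = (p₁ − p₀) / p₁.
PN = (0.0584 − 0.0404) / 0.0584 = 0.018 / 0.0584 ≈ 0.3082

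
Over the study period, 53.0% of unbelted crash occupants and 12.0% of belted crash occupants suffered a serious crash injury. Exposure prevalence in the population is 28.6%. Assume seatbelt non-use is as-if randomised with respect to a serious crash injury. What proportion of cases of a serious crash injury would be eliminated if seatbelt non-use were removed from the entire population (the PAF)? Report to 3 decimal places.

p₁ = 0.53, p₀ = 0.12.
Overall risk P(Y=1) = π·p₁ + (1−π)·p₀ = 0.286×0.53 + 0.714×0.12 = 0.23726.
Under exogeneity, PAF = [P(Y=1) − p₀] / P(Y=1).
PAF = (0.23726 − 0.12) / 0.23726 ≈ 0.4942

PAF ≈ 0.494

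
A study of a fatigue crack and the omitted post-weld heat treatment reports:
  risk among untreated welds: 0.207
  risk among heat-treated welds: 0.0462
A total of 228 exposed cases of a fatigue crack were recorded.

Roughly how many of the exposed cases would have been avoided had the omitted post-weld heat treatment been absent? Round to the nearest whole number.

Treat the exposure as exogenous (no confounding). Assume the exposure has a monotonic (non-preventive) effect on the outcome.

Let p₁ = 0.207, p₀ = 0.0462.
PN = (p₁ − p₀)/p₁ = (0.207 − 0.0462) / 0.207 ≈ 0.77681.
Attributable cases ≈ PN × (exposed cases) = 0.77681 × 228 ≈ 177.11.

about 177 cases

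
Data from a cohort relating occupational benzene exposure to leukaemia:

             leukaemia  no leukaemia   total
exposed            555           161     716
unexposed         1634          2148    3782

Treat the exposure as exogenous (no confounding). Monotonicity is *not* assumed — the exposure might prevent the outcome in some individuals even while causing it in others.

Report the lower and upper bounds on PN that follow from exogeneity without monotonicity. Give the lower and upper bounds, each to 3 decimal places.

p₁ = P(outcome | exposed) = 555/716 = 0.77514
p₀ = P(outcome | unexposed) = 1634/3782 = 0.43205
Under exogeneity alone the bounds on PN are max{0,(p₁−p₀)/p₁} ≤ PN ≤ min{1,(1−p₀)/p₁}.
  lower = (p₁ − p₀)/p₁ = 0.34309 / 0.77514 ≈ 0.4426
  upper = min{1, (1 − p₀)/p₁} = 0.56795 / 0.77514 ≈ 0.7327

0.443 ≤ PN ≤ 0.733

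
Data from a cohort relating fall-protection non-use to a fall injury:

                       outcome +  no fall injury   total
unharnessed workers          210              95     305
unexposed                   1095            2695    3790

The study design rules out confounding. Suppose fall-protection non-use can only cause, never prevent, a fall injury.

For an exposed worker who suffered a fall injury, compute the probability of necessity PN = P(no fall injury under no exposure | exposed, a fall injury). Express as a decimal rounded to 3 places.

PN ≈ 0.580

p₁ = P(outcome | exposed) = 210/305 = 0.68852
p₀ = P(outcome | unexposed) = 1095/3790 = 0.28892
Under exogeneity and monotonicity, PN = (p₁ − p₀)/p₁.
PN = (0.68852 − 0.28892) / 0.68852 ≈ 0.5804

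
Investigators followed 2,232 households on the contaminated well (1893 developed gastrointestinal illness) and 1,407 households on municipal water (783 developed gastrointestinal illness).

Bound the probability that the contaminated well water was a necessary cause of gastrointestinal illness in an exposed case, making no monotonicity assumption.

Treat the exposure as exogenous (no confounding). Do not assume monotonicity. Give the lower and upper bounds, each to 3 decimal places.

0.344 ≤ PN ≤ 0.523

p₁ = P(outcome | exposed) = 1893/2232 = 0.84812
p₀ = P(outcome | unexposed) = 783/1407 = 0.5565
Under exogeneity alone the bounds on PN are max{0,(p₁−p₀)/p₁} ≤ PN ≤ min{1,(1−p₀)/p₁}.
  lower = (p₁ − p₀)/p₁ = 0.29162 / 0.84812 ≈ 0.3438
  upper = min{1, (1 − p₀)/p₁} = 0.4435 / 0.84812 ≈ 0.5229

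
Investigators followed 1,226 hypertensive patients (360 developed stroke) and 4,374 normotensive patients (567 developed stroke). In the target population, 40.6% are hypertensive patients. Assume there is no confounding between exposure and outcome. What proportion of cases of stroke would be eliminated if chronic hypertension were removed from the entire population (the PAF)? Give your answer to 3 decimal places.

PAF ≈ 0.339

p₁ = P(outcome | exposed) = 360/1226 = 0.29364
p₀ = P(outcome | unexposed) = 567/4374 = 0.12963
Overall risk P(Y=1) = π·p₁ + (1−π)·p₀ = 0.406×0.29364 + 0.594×0.12963 = 0.19622.
Under exogeneity, PAF = [P(Y=1) − p₀] / P(Y=1).
PAF = (0.19622 − 0.12963) / 0.19622 ≈ 0.3394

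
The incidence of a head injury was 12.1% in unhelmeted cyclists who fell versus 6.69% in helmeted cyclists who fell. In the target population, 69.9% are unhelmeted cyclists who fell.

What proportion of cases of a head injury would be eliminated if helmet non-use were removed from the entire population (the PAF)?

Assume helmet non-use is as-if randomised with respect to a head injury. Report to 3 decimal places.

p₁ = 0.121, p₀ = 0.0669.
Overall risk P(Y=1) = π·p₁ + (1−π)·p₀ = 0.699×0.121 + 0.301×0.0669 = 0.10472.
Under exogeneity, PAF = [P(Y=1) − p₀] / P(Y=1).
PAF = (0.10472 − 0.0669) / 0.10472 ≈ 0.3611

PAF ≈ 0.361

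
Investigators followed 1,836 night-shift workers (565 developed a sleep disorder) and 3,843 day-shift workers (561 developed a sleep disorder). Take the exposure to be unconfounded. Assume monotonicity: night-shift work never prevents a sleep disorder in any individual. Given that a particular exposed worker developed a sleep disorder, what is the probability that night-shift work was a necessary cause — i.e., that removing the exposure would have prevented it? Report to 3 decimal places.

p₁ = P(outcome | exposed) = 565/1836 = 0.30773
p₀ = P(outcome | unexposed) = 561/3843 = 0.14598
Under exogeneity and monotonicity, PN = (p₁ − p₀) / p₁.
PN = (0.30773 − 0.14598) / 0.30773 = 0.16175 / 0.30773 ≈ 0.5256

PN ≈ 0.526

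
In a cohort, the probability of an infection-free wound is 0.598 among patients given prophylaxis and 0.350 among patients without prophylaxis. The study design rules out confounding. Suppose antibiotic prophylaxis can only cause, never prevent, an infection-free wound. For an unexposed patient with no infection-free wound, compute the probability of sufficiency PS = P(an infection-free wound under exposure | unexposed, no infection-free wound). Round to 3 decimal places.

PS ≈ 0.382

Let p₁ = 0.598, p₀ = 0.35.
Under exogeneity and monotonicity, PS = (p₁ − p₀) / (1 − p₀).
PS = (0.598 − 0.35) / (1 − 0.35) = 0.248 / 0.65 ≈ 0.3815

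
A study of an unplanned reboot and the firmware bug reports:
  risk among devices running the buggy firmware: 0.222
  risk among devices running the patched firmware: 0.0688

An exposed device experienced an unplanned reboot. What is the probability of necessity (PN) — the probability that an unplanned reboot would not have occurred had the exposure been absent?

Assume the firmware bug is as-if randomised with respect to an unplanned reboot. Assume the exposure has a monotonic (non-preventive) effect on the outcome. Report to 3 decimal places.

Let p₁ = 0.222, p₀ = 0.0688.
Under exogeneity and monotonicity, PN = (p₁ − p₀) / p₁.
PN = (0.222 − 0.0688) / 0.222 = 0.1532 / 0.222 ≈ 0.6901

PN ≈ 0.690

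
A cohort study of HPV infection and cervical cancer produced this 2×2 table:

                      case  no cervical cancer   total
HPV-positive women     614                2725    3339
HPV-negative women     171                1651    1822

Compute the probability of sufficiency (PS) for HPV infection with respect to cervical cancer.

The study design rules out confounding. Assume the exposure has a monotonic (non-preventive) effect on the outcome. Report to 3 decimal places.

PS ≈ 0.099

p₁ = P(outcome | exposed) = 614/3339 = 0.18389
p₀ = P(outcome | unexposed) = 171/1822 = 0.093853
Under exogeneity and monotonicity, PS = (p₁ − p₀) / (1 − p₀).
PS = (0.18389 − 0.093853) / (1 − 0.093853) = 0.090034 / 0.90615 ≈ 0.0994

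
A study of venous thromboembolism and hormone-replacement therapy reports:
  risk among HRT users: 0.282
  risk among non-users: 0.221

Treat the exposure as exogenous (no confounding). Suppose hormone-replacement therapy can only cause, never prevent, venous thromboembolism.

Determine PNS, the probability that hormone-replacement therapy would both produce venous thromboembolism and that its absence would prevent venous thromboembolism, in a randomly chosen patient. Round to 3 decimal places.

Let p₁ = 0.282, p₀ = 0.221.
Under exogeneity and monotonicity, PNS = p₁ − p₀.
PNS = 0.282 − 0.221 = 0.061

PNS ≈ 0.061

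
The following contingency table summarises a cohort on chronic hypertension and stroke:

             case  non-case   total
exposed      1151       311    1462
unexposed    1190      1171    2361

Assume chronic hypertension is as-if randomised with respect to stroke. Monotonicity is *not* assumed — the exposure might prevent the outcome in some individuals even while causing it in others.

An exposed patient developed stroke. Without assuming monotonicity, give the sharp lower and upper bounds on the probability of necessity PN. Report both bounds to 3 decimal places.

p₁ = P(outcome | exposed) = 1151/1462 = 0.78728
p₀ = P(outcome | unexposed) = 1190/2361 = 0.50402
Under exogeneity alone the bounds on PN are max{0,(p₁−p₀)/p₁} ≤ PN ≤ min{1,(1−p₀)/p₁}.
  lower = (p₁ − p₀)/p₁ = 0.28325 / 0.78728 ≈ 0.3598
  upper = min{1, (1 − p₀)/p₁} = 0.49598 / 0.78728 ≈ 0.6300

0.360 ≤ PN ≤ 0.630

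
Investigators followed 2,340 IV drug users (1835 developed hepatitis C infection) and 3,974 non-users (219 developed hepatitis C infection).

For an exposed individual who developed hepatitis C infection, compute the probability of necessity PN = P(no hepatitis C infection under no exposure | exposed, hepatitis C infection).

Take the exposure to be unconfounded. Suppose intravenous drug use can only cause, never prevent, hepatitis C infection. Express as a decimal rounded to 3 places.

PN ≈ 0.930

p₁ = P(outcome | exposed) = 1835/2340 = 0.78419
p₀ = P(outcome | unexposed) = 219/3974 = 0.055108
Under exogeneity and monotonicity, PN = (p₁ − p₀) / p₁.
PN = (0.78419 − 0.055108) / 0.78419 = 0.72908 / 0.78419 ≈ 0.9297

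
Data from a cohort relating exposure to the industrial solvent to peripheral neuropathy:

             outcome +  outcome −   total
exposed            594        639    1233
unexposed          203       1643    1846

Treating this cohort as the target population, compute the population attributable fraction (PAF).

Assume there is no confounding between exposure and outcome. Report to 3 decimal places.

PAF ≈ 0.575

p₁ = P(outcome | exposed) = 594/1233 = 0.48175
p₀ = P(outcome | unexposed) = 203/1846 = 0.10997
Exposure prevalence π = 1233/3079 = 0.40045; overall risk P(Y=1) = 0.25885.
Under exogeneity, PAF = [P(Y=1) − p₀]/P(Y=1).
PAF = (0.25885 − 0.10997) / 0.25885 ≈ 0.5752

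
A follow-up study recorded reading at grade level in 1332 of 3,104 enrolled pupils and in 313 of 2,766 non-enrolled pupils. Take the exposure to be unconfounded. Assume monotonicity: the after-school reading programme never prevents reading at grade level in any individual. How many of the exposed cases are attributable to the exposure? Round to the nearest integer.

p₁ = P(outcome | exposed) = 1332/3104 = 0.42912
p₀ = P(outcome | unexposed) = 313/2766 = 0.11316
PN = (p₁ − p₀)/p₁ = (0.42912 − 0.11316) / 0.42912 ≈ 0.73630.
Attributable cases ≈ PN × (exposed cases) = 0.73630 × 1332 ≈ 980.75.

about 981 cases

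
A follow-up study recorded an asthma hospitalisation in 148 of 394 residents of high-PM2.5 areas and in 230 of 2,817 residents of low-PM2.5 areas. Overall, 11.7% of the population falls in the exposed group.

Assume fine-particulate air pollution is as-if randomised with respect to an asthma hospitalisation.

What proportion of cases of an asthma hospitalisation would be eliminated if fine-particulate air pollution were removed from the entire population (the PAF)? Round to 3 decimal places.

PAF ≈ 0.296

p₁ = P(outcome | exposed) = 148/394 = 0.37563
p₀ = P(outcome | unexposed) = 230/2817 = 0.081647
Overall risk P(Y=1) = π·p₁ + (1−π)·p₀ = 0.117×0.37563 + 0.883×0.081647 = 0.11604.
Under exogeneity, PAF = [P(Y=1) − p₀] / P(Y=1).
PAF = (0.11604 − 0.081647) / 0.11604 ≈ 0.2964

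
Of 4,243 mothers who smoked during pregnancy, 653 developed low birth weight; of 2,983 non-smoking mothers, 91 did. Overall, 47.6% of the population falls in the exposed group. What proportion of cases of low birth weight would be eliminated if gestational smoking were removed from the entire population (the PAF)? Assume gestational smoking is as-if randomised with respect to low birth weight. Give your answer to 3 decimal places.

p₁ = P(outcome | exposed) = 653/4243 = 0.1539
p₀ = P(outcome | unexposed) = 91/2983 = 0.030506
Overall risk P(Y=1) = π·p₁ + (1−π)·p₀ = 0.476×0.1539 + 0.524×0.030506 = 0.089242.
Under exogeneity, PAF = [P(Y=1) − p₀] / P(Y=1).
PAF = (0.089242 − 0.030506) / 0.089242 ≈ 0.6582

PAF ≈ 0.658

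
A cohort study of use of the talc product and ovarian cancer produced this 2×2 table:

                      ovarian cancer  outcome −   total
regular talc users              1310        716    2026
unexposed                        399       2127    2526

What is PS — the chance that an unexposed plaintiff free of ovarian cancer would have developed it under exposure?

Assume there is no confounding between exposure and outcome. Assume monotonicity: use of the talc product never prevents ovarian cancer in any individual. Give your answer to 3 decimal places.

PS ≈ 0.580

p₁ = P(outcome | exposed) = 1310/2026 = 0.64659
p₀ = P(outcome | unexposed) = 399/2526 = 0.15796
Under exogeneity and monotonicity, PS = (p₁ − p₀) / (1 − p₀).
PS = (0.64659 − 0.15796) / (1 − 0.15796) = 0.48864 / 0.84204 ≈ 0.5803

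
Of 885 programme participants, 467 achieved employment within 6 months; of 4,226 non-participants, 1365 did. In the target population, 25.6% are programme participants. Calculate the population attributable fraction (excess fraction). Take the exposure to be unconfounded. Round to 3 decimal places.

PAF ≈ 0.140

p₁ = P(outcome | exposed) = 467/885 = 0.52768
p₀ = P(outcome | unexposed) = 1365/4226 = 0.323
Overall risk P(Y=1) = π·p₁ + (1−π)·p₀ = 0.256×0.52768 + 0.744×0.323 = 0.3754.
Under exogeneity, PAF = [P(Y=1) − p₀] / P(Y=1).
PAF = (0.3754 − 0.323) / 0.3754 ≈ 0.1396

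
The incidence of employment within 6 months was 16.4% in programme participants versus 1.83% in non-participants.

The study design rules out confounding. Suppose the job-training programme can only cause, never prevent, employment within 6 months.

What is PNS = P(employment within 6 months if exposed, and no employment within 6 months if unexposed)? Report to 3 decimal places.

p₁ = 0.164, p₀ = 0.0183.
Under exogeneity and monotonicity, PNS = p₁ − p₀.
PNS = 0.164 − 0.0183 = 0.1457

PNS ≈ 0.146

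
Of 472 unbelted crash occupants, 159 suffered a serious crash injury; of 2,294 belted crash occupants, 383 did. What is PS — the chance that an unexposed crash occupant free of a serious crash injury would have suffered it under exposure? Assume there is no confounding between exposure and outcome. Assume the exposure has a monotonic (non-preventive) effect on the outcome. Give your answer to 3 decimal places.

PS ≈ 0.204

p₁ = P(outcome | exposed) = 159/472 = 0.33686
p₀ = P(outcome | unexposed) = 383/2294 = 0.16696
Under exogeneity and monotonicity, PS = (p₁ − p₀) / (1 − p₀).
PS = (0.33686 − 0.16696) / (1 − 0.16696) = 0.16991 / 0.83304 ≈ 0.2040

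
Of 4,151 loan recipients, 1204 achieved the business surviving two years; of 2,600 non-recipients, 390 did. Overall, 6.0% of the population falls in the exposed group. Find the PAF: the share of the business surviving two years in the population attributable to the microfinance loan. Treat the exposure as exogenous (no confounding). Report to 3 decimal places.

p₁ = P(outcome | exposed) = 1204/4151 = 0.29005
p₀ = P(outcome | unexposed) = 390/2600 = 0.15
Overall risk P(Y=1) = π·p₁ + (1−π)·p₀ = 0.06×0.29005 + 0.94×0.15 = 0.1584.
Under exogeneity, PAF = [P(Y=1) − p₀] / P(Y=1).
PAF = (0.1584 − 0.15) / 0.1584 ≈ 0.0530

PAF ≈ 0.053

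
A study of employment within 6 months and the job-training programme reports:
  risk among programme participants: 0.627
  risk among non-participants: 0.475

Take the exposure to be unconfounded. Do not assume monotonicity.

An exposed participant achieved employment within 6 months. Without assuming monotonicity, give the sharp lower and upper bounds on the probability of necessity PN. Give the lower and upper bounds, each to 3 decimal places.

0.242 ≤ PN ≤ 0.837

Let p₁ = 0.627, p₀ = 0.475.
Under exogeneity alone the bounds on PN are max{0,(p₁−p₀)/p₁} ≤ PN ≤ min{1,(1−p₀)/p₁}.
  lower = (p₁ − p₀)/p₁ = 0.152 / 0.627 ≈ 0.2424
  upper = min{1, (1 − p₀)/p₁} = 0.525 / 0.627 ≈ 0.8373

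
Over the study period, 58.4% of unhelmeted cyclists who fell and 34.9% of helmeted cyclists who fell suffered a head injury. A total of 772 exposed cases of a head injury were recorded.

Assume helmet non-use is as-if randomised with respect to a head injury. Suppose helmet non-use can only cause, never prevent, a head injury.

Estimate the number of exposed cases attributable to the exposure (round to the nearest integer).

p₁ = 0.584, p₀ = 0.349.
PN = (p₁ − p₀)/p₁ = (0.584 − 0.349) / 0.584 ≈ 0.40240.
Attributable cases ≈ PN × (exposed cases) = 0.40240 × 772 ≈ 310.65.

about 311 cases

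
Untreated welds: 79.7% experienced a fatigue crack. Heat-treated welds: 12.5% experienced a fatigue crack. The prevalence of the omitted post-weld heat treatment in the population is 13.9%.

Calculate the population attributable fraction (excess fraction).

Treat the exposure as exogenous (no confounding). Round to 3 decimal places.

PAF ≈ 0.428

p₁ = 0.797, p₀ = 0.125.
Overall risk P(Y=1) = π·p₁ + (1−π)·p₀ = 0.139×0.797 + 0.861×0.125 = 0.21841.
Under exogeneity, PAF = [P(Y=1) − p₀] / P(Y=1).
PAF = (0.21841 − 0.125) / 0.21841 ≈ 0.4277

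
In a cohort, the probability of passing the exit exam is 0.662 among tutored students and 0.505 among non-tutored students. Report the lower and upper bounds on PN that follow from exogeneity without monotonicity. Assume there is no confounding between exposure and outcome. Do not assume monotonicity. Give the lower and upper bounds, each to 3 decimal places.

Let p₁ = 0.662, p₀ = 0.505.
Under exogeneity alone the bounds on PN are max{0,(p₁−p₀)/p₁} ≤ PN ≤ min{1,(1−p₀)/p₁}.
  lower = (p₁ − p₀)/p₁ = 0.157 / 0.662 ≈ 0.2372
  upper = min{1, (1 − p₀)/p₁} = 0.495 / 0.662 ≈ 0.7477

0.237 ≤ PN ≤ 0.748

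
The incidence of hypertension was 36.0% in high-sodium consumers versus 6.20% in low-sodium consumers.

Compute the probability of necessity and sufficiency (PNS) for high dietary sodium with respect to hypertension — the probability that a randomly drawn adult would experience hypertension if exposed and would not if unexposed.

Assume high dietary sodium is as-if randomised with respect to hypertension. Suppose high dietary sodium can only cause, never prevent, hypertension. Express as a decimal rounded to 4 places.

p₁ = 0.36, p₀ = 0.062.
Under exogeneity and monotonicity, PNS = p₁ − p₀.
PNS = 0.36 − 0.062 = 0.298

PNS ≈ 0.2980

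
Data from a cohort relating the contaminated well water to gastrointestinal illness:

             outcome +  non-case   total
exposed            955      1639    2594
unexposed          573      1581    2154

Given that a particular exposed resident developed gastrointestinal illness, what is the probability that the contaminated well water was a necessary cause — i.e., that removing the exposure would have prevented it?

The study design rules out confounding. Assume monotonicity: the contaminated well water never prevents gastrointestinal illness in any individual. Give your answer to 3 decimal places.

PN ≈ 0.277

p₁ = P(outcome | exposed) = 955/2594 = 0.36816
p₀ = P(outcome | unexposed) = 573/2154 = 0.26602
Under exogeneity and monotonicity, PN = (p₁ − p₀)/p₁.
PN = (0.36816 − 0.26602) / 0.36816 ≈ 0.2774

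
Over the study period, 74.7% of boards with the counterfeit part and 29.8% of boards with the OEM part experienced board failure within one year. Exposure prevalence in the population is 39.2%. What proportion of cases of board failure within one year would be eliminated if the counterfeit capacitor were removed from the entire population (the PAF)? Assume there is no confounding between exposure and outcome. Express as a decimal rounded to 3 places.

PAF ≈ 0.371

p₁ = 0.747, p₀ = 0.298.
Overall risk P(Y=1) = π·p₁ + (1−π)·p₀ = 0.392×0.747 + 0.608×0.298 = 0.47401.
Under exogeneity, PAF = [P(Y=1) − p₀] / P(Y=1).
PAF = (0.47401 − 0.298) / 0.47401 ≈ 0.3713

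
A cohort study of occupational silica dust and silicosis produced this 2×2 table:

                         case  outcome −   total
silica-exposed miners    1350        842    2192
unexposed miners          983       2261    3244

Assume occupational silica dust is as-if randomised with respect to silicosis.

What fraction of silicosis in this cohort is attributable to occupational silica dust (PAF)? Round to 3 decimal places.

PAF ≈ 0.294

p₁ = P(outcome | exposed) = 1350/2192 = 0.61588
p₀ = P(outcome | unexposed) = 983/3244 = 0.30302
Exposure prevalence π = 2192/5436 = 0.40324; overall risk P(Y=1) = 0.42918.
Under exogeneity, PAF = [P(Y=1) − p₀]/P(Y=1).
PAF = (0.42918 − 0.30302) / 0.42918 ≈ 0.2939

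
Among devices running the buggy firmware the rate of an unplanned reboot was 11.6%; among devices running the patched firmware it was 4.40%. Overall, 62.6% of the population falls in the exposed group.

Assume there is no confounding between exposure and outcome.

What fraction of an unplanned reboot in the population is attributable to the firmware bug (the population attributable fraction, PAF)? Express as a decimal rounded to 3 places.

PAF ≈ 0.506

p₁ = 0.116, p₀ = 0.044.
Overall risk P(Y=1) = π·p₁ + (1−π)·p₀ = 0.626×0.116 + 0.374×0.044 = 0.089072.
Under exogeneity, PAF = [P(Y=1) − p₀] / P(Y=1).
PAF = (0.089072 − 0.044) / 0.089072 ≈ 0.5060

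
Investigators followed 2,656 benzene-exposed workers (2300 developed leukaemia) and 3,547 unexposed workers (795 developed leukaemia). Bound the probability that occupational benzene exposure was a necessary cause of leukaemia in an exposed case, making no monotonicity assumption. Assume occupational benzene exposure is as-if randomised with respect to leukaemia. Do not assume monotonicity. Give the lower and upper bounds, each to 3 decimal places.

0.741 ≤ PN ≤ 0.896

p₁ = P(outcome | exposed) = 2300/2656 = 0.86596
p₀ = P(outcome | unexposed) = 795/3547 = 0.22413
Under exogeneity alone the bounds on PN are max{0,(p₁−p₀)/p₁} ≤ PN ≤ min{1,(1−p₀)/p₁}.
  lower = (p₁ − p₀)/p₁ = 0.64183 / 0.86596 ≈ 0.7412
  upper = min{1, (1 − p₀)/p₁} = 0.77587 / 0.86596 ≈ 0.8960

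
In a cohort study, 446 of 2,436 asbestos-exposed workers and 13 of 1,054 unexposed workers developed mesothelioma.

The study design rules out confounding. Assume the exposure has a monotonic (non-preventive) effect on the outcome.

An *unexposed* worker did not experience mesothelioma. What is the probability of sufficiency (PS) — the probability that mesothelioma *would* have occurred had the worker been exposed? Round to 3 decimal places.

PS ≈ 0.173

p₁ = P(outcome | exposed) = 446/2436 = 0.18309
p₀ = P(outcome | unexposed) = 13/1054 = 0.012334
Under exogeneity and monotonicity, PS = (p₁ − p₀) / (1 − p₀).
PS = (0.18309 − 0.012334) / (1 − 0.012334) = 0.17075 / 0.98767 ≈ 0.1729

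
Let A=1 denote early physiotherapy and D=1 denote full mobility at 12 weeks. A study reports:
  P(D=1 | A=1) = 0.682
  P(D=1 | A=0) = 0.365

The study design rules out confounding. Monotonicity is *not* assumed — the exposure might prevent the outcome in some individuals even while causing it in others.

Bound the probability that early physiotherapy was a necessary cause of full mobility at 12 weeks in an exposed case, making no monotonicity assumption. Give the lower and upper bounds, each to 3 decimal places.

0.465 ≤ PN ≤ 0.931

Let p₁ = 0.682, p₀ = 0.365.
Under exogeneity alone the bounds on PN are max{0,(p₁−p₀)/p₁} ≤ PN ≤ min{1,(1−p₀)/p₁}.
  lower = (p₁ − p₀)/p₁ = 0.317 / 0.682 ≈ 0.4648
  upper = min{1, (1 − p₀)/p₁} = 0.635 / 0.682 ≈ 0.9311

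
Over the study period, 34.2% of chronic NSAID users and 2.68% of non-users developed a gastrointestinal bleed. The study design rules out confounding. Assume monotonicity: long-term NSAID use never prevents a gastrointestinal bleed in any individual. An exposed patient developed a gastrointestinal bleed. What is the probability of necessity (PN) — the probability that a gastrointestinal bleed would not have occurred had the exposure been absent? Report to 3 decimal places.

PN ≈ 0.922

p₁ = 0.342, p₀ = 0.0268.
Under exogeneity and monotonicity, PN = (p₁ − p₀) / p₁.
PN = (0.342 − 0.0268) / 0.342 = 0.3152 / 0.342 ≈ 0.9216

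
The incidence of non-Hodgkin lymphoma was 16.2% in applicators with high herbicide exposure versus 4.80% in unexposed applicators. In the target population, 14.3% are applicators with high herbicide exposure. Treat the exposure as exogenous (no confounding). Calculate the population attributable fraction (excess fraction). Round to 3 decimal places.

PAF ≈ 0.254

p₁ = 0.162, p₀ = 0.048.
Overall risk P(Y=1) = π·p₁ + (1−π)·p₀ = 0.143×0.162 + 0.857×0.048 = 0.064302.
Under exogeneity, PAF = [P(Y=1) − p₀] / P(Y=1).
PAF = (0.064302 − 0.048) / 0.064302 ≈ 0.2535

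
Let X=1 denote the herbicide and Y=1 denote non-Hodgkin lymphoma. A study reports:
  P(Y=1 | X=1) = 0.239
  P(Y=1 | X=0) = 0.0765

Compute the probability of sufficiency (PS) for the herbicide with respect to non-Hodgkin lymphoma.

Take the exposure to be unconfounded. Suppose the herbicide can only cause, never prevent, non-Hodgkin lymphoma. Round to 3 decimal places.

Let p₁ = 0.239, p₀ = 0.0765.
Under exogeneity and monotonicity, PS = (p₁ − p₀) / (1 − p₀).
PS = (0.239 − 0.0765) / (1 − 0.0765) = 0.1625 / 0.9235 ≈ 0.1760

PS ≈ 0.176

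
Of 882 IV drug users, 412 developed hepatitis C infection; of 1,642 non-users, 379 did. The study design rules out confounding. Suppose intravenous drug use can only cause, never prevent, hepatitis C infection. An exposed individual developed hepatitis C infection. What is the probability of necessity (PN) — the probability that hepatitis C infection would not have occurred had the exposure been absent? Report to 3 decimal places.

p₁ = P(outcome | exposed) = 412/882 = 0.46712
p₀ = P(outcome | unexposed) = 379/1642 = 0.23082
Under exogeneity and monotonicity, PN = (p₁ − p₀) / p₁.
PN = (0.46712 − 0.23082) / 0.46712 = 0.2363 / 0.46712 ≈ 0.5059

PN ≈ 0.506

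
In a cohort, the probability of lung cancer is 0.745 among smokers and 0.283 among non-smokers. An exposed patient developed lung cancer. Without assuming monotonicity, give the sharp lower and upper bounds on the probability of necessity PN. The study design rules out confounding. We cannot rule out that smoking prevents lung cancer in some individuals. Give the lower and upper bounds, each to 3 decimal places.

Let p₁ = 0.745, p₀ = 0.283.
Under exogeneity alone the bounds on PN are max{0,(p₁−p₀)/p₁} ≤ PN ≤ min{1,(1−p₀)/p₁}.
  lower = (p₁ − p₀)/p₁ = 0.462 / 0.745 ≈ 0.6201
  upper = min{1, (1 − p₀)/p₁} = 0.717 / 0.745 ≈ 0.9624

0.620 ≤ PN ≤ 0.962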